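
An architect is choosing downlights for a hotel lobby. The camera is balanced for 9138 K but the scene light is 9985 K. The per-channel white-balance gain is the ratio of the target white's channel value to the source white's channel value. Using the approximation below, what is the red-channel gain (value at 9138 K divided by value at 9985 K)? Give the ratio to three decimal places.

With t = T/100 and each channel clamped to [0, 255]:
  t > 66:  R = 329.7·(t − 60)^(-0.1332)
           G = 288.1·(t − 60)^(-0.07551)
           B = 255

At 9985 K (t = 99.85):
  R = 329.7·(99.85 − 60)^(-0.1332) = 329.7·39.85^(-0.1332) = 329.7·0.61210 = 201.810.
At 9138 K (t = 91.38):
  R = 329.7·(91.38 − 60)^(-0.1332) = 329.7·31.38^(-0.1332) = 329.7·0.63190 = 208.336.
Gain = 208.336 / 201.810 = 1.0323 → 1.032.

1.032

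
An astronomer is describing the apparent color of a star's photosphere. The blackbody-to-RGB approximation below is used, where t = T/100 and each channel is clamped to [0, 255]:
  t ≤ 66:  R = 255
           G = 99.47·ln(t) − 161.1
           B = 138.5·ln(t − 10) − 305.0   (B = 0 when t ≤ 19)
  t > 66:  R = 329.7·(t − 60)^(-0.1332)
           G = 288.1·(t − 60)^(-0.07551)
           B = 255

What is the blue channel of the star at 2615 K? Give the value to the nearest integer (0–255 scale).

80

t = 2615/100 = 26.15; the t ≤ 66 branch applies.
B = 138.5·ln(26.15 − 10) − 305.0 = 138.5·ln 16.15 − 305.0 = 138.5·2.7819 − 305.0 = 80.296.
Rounded: 80.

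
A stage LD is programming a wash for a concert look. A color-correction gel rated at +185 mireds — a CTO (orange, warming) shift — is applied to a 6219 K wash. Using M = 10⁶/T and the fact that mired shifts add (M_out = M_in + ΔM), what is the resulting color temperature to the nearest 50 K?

2900 K

M_in = 10⁶/6219 = 160.80 mireds.
M_out = 160.80 + (+185) = 345.80 mireds.
T_out = 10⁶/345.80 = 2891.9 K → 2900 K.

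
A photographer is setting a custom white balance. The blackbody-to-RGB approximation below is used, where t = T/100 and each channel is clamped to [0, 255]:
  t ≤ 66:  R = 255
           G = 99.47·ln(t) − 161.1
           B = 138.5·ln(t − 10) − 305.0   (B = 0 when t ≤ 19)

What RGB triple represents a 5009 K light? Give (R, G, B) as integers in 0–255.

t = 5009/100 = 50.09; the t ≤ 66 branch applies.
R = 255 by definition for t ≤ 66.
G = 99.47·ln 50.09 − 161.1 = 99.47·3.9138 − 161.1 = 228.208.
B = 138.5·ln(50.09 − 10) − 305.0 = 138.5·ln 40.09 − 305.0 = 138.5·3.6911 − 305.0 = 206.221.
Rounded: (255, 228, 206).

(255, 228, 206)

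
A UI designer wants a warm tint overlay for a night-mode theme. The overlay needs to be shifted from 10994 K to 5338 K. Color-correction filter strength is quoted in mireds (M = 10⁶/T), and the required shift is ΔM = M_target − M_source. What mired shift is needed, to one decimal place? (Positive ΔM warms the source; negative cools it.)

M_source = 10⁶/10994 = 90.959; M_target = 10⁶/5338 = 187.336.
ΔM = 187.336 − 90.959 = 96.377 → +96.4 mireds, a warming shift.

+96.4 mireds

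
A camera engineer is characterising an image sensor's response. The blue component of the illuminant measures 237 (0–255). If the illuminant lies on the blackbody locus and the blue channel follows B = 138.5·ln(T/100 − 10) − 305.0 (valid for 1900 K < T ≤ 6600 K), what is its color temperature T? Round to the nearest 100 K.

ln(t − 10) = (237 + 305.0) / 138.5 = 3.9134.
t − 10 = e^3.9134 = 50.067, so t = 60.067.
T = 100·t = 6007 K → 6000 K to the nearest 100 K.

6000 K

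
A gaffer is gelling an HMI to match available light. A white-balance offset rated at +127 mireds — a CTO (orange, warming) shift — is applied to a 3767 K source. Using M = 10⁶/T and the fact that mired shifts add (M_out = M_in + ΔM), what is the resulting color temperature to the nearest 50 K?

M_in = 10⁶/3767 = 265.46 mireds.
M_out = 265.46 + (+127) = 392.46 mireds.
T_out = 10⁶/392.46 = 2548.0 K → 2550 K.

2550 K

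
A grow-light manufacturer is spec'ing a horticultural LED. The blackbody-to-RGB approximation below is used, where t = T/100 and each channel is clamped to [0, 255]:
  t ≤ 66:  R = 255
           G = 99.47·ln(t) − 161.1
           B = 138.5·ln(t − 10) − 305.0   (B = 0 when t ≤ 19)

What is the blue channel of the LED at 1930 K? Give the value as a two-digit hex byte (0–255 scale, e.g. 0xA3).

t = 1930/100 = 19.3; the t ≤ 66 branch applies.
B = 138.5·ln(19.3 − 10) − 305.0 = 138.5·ln 9.3 − 305.0 = 138.5·2.2300 − 305.0 = 3.857.
Rounded: 4; in hex, 0x04.

0x04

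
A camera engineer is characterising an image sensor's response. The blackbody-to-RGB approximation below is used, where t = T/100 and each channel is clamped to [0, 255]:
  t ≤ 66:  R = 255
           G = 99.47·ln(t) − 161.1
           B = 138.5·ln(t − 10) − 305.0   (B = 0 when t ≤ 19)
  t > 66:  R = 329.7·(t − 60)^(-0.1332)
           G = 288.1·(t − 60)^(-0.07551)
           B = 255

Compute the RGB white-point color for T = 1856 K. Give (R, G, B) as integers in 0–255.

t = 1856/100 = 18.56; the t ≤ 66 branch applies.
R = 255 by definition for t ≤ 66.
G = 99.47·ln 18.56 − 161.1 = 99.47·2.9210 − 161.1 = 129.453.
t = 18.56 ≤ 19, so B = 0.
Rounded: (255, 129, 0).

(255, 129, 0)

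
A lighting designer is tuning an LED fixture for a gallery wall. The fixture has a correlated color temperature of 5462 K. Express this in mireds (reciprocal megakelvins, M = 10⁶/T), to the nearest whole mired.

183 mireds

M = 10⁶ / 5462 = 183.083 → 183 mireds.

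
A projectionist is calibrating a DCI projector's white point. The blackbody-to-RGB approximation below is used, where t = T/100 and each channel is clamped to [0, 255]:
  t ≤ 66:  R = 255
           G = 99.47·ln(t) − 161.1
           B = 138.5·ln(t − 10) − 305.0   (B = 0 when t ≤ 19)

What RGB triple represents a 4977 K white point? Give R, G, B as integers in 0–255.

t = 4977/100 = 49.77; the t ≤ 66 branch applies.
R = 255 by definition for t ≤ 66.
G = 99.47·ln 49.77 − 161.1 = 99.47·3.9074 − 161.1 = 227.570.
B = 138.5·ln(49.77 − 10) − 305.0 = 138.5·ln 39.77 − 305.0 = 138.5·3.6831 − 305.0 = 205.111.
Rounded: (255, 228, 205).

R=255, G=228, B=205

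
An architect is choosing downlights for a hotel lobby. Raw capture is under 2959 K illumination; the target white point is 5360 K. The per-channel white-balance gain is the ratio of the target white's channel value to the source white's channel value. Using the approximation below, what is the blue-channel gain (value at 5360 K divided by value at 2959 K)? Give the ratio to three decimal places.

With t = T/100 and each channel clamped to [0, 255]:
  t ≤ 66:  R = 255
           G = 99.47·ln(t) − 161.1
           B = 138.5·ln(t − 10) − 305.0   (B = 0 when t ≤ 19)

2.035

At 2959 K (t = 29.59):
  B = 138.5·ln(29.59 − 10) − 305.0 = 138.5·ln 19.59 − 305.0 = 138.5·2.9750 − 305.0 = 107.040.
At 5360 K (t = 53.6):
  B = 138.5·ln(53.6 − 10) − 305.0 = 138.5·ln 43.6 − 305.0 = 138.5·3.7751 − 305.0 = 217.845.
Gain = 217.845 / 107.040 = 2.0352 → 2.035.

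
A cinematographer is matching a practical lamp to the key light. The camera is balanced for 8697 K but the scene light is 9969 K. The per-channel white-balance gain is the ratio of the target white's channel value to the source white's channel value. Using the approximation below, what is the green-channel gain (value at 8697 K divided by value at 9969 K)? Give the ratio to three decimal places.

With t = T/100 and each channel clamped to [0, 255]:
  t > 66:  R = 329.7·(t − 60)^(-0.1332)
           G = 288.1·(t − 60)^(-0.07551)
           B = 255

1.030

At 9969 K (t = 99.69):
  G = 288.1·(99.69 − 60)^(-0.07551) = 288.1·39.69^(-0.07551) = 288.1·0.75733 = 218.186.
At 8697 K (t = 86.97):
  G = 288.1·(86.97 − 60)^(-0.07551) = 288.1·26.97^(-0.07551) = 288.1·0.77975 = 224.645.
Gain = 224.645 / 218.186 = 1.0296 → 1.030.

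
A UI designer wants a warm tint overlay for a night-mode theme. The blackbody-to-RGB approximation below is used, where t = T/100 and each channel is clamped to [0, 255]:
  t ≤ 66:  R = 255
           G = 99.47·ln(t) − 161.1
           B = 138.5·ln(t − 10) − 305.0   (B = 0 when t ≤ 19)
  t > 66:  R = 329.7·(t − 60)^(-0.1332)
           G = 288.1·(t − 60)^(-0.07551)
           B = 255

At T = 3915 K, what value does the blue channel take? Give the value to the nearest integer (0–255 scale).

162

t = 3915/100 = 39.15; the t ≤ 66 branch applies.
B = 138.5·ln(39.15 − 10) − 305.0 = 138.5·ln 29.15 − 305.0 = 138.5·3.3725 − 305.0 = 162.085.
Rounded: 162.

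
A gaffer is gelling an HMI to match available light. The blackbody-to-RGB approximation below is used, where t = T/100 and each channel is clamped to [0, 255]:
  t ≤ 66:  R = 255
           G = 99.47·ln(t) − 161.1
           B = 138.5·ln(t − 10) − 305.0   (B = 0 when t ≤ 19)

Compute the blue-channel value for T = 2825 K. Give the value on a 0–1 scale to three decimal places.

0.381

t = 2825/100 = 28.25; the t ≤ 66 branch applies.
B = 138.5·ln(28.25 − 10) − 305.0 = 138.5·ln 18.25 − 305.0 = 138.5·2.9042 − 305.0 = 97.227.
On a 0–1 scale: 97.227/255 = 0.3813 → 0.381.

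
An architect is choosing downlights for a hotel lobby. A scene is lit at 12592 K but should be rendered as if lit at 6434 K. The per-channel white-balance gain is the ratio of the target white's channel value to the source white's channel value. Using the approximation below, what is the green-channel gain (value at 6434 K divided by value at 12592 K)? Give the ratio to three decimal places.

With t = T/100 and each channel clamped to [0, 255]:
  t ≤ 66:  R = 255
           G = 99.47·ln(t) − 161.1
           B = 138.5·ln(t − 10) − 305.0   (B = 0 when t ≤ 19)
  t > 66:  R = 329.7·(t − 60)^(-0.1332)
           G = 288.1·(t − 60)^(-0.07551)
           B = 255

1.205

At 12592 K (t = 125.92):
  G = 288.1·(125.92 − 60)^(-0.07551) = 288.1·65.92^(-0.07551) = 288.1·0.72886 = 209.985.
At 6434 K (t = 64.34):
  G = 99.47·ln 64.34 − 161.1 = 99.47·4.1642 − 161.1 = 253.111.
Gain = 253.111 / 209.985 = 1.2054 → 1.205.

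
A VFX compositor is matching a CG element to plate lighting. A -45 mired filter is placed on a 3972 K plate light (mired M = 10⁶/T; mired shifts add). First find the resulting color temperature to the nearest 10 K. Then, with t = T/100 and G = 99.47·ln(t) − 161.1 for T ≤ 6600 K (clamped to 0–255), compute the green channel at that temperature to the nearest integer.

225

M_in = 10⁶/3972 = 251.76; M_out = 251.76 + (-45) = 206.76.
T_out = 10⁶/206.76 = 4836.5 K → 4840 K; t = 48.4.
G = 99.47·ln 48.4 − 161.1 = 99.47·3.8795 − 161.1 = 224.794.
Rounded: 225.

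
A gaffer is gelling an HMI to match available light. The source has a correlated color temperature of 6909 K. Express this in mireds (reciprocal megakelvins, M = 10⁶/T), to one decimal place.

144.7 mireds

M = 10⁶ / 6909 = 144.739 → 144.7 mireds.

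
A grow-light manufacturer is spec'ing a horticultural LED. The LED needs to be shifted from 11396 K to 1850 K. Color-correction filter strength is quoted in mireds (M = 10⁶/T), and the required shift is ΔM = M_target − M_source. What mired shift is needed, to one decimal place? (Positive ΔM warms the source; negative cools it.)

M_source = 10⁶/11396 = 87.750; M_target = 10⁶/1850 = 540.541.
ΔM = 540.541 − 87.750 = 452.790 → +452.8 mireds, a warming shift.

+452.8 mireds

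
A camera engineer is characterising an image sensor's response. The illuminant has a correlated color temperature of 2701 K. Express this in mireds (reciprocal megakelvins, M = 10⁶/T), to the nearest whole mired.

370 mireds

M = 10⁶ / 2701 = 370.233 → 370 mireds.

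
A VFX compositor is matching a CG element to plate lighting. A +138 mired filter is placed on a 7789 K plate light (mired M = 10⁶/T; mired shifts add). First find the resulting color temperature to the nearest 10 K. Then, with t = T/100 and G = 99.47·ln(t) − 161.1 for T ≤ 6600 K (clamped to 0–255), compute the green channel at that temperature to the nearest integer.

M_in = 10⁶/7789 = 128.39; M_out = 128.39 + (+138) = 266.39.
T_out = 10⁶/266.39 = 3753.9 K → 3750 K; t = 37.5.
G = 99.47·ln 37.5 − 161.1 = 99.47·3.6243 − 161.1 = 199.413.
Rounded: 199.

199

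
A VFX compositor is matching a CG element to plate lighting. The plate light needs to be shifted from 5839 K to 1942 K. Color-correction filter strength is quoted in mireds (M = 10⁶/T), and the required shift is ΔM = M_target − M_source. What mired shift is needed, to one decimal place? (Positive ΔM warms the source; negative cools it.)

+343.7 mireds

M_source = 10⁶/5839 = 171.262; M_target = 10⁶/1942 = 514.933.
ΔM = 514.933 − 171.262 = 343.671 → +343.7 mireds, a warming shift.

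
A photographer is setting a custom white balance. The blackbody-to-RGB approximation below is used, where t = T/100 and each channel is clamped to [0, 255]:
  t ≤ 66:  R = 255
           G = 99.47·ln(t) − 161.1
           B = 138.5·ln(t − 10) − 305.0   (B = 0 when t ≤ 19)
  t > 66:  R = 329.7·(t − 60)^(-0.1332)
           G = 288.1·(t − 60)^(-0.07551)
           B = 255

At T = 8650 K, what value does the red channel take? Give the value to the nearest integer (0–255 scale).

213

t = 8650/100 = 86.5; the t > 66 branch applies.
R = 329.7·(86.5 − 60)^(-0.1332) = 329.7·26.5^(-0.1332) = 329.7·0.64628 = 213.080.
Rounded: 213.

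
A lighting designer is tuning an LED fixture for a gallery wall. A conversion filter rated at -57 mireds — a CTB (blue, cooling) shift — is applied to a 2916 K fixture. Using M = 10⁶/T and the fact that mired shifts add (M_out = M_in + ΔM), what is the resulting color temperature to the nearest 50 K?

3500 K

M_in = 10⁶/2916 = 342.94 mireds.
M_out = 342.94 + (-57) = 285.94 mireds.
T_out = 10⁶/285.94 = 3497.3 K → 3500 K.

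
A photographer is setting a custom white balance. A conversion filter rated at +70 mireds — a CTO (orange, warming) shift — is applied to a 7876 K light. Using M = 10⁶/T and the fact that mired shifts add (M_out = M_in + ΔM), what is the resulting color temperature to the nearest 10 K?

M_in = 10⁶/7876 = 126.97 mireds.
M_out = 126.97 + (+70) = 196.97 mireds.
T_out = 10⁶/196.97 = 5077.0 K → 5080 K.

5080 K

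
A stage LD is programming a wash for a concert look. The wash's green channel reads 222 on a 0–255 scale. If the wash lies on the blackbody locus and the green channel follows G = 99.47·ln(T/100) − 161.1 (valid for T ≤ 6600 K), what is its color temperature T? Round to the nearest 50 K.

ln t = (222 + 161.1) / 99.47 = 3.8514.
t = e^3.8514 = 47.059.
T = 100·t = 4706 K → 4700 K to the nearest 50 K.

4700 K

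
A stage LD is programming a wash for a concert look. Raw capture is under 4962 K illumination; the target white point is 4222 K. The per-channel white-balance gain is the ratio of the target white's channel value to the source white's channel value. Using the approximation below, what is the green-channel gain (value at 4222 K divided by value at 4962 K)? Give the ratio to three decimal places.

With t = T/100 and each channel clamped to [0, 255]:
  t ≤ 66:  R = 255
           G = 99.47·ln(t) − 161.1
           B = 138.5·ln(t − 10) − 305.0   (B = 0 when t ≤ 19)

At 4962 K (t = 49.62):
  G = 99.47·ln 49.62 − 161.1 = 99.47·3.9044 − 161.1 = 227.270.
At 4222 K (t = 42.22):
  G = 99.47·ln 42.22 − 161.1 = 99.47·3.7429 − 161.1 = 211.206.
Gain = 211.206 / 227.270 = 0.9293 → 0.929.

0.929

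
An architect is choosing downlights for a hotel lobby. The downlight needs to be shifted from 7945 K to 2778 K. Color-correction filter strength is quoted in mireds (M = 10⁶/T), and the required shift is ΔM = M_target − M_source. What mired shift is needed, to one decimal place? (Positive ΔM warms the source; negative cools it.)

+234.1 mireds

M_source = 10⁶/7945 = 125.865; M_target = 10⁶/2778 = 359.971.
ΔM = 359.971 − 125.865 = 234.106 → +234.1 mireds, a warming shift.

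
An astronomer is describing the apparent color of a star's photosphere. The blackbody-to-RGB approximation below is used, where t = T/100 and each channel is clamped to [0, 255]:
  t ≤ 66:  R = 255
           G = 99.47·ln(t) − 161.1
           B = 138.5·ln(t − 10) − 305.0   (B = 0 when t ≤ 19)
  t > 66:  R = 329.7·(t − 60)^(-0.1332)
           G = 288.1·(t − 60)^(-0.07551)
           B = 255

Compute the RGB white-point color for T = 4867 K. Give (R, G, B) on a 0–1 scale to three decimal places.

t = 4867/100 = 48.67; the t ≤ 66 branch applies.
R = 255 by definition for t ≤ 66.
G = 99.47·ln 48.67 − 161.1 = 99.47·3.8851 − 161.1 = 225.347.
B = 138.5·ln(48.67 − 10) − 305.0 = 138.5·ln 38.67 − 305.0 = 138.5·3.6551 − 305.0 = 201.226.
Dividing each by 255: (1.0000, 0.8837, 0.7891) → (1.000, 0.884, 0.789).

(1.000, 0.884, 0.789)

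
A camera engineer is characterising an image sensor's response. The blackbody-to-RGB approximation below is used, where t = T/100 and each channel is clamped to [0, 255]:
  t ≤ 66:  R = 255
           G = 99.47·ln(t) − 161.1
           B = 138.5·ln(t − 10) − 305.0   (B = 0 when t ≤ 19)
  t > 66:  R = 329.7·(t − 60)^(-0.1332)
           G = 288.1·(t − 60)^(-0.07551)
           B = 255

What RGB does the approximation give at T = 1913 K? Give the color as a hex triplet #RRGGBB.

t = 1913/100 = 19.13; the t ≤ 66 branch applies.
R = 255 by definition for t ≤ 66.
G = 99.47·ln 19.13 − 161.1 = 99.47·2.9513 − 161.1 = 132.462.
B = 138.5·ln(19.13 − 10) − 305.0 = 138.5·ln 9.13 − 305.0 = 138.5·2.2116 − 305.0 = 1.302.
Rounded: (255, 132, 1).
In hex: #FF8401.

#FF8401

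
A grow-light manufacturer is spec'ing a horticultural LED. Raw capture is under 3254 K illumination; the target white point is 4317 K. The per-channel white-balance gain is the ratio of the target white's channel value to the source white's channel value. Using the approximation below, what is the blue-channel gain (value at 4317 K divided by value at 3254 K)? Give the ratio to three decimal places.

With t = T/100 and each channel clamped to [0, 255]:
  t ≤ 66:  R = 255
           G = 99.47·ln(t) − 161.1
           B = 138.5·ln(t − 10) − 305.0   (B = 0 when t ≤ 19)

1.423

At 3254 K (t = 32.54):
  B = 138.5·ln(32.54 − 10) − 305.0 = 138.5·ln 22.54 − 305.0 = 138.5·3.1153 − 305.0 = 126.468.
At 4317 K (t = 43.17):
  B = 138.5·ln(43.17 − 10) − 305.0 = 138.5·ln 33.17 − 305.0 = 138.5·3.5016 − 305.0 = 179.978.
Gain = 179.978 / 126.468 = 1.4231 → 1.423.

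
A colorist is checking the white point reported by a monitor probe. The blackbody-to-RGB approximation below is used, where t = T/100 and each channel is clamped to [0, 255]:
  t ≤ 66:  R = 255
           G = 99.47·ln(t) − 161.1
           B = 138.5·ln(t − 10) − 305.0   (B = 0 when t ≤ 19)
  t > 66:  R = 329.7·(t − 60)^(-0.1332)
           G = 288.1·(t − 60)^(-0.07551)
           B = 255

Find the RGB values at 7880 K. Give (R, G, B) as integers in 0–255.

t = 7880/100 = 78.8; the t > 66 branch applies.
R = 329.7·(78.8 − 60)^(-0.1332) = 329.7·18.8^(-0.1332) = 329.7·0.67652 = 223.049.
G = 288.1·(78.8 − 60)^(-0.07551) = 288.1·18.8^(-0.07551) = 288.1·0.80129 = 230.851.
B = 255 by definition for t > 66.
Rounded: (223, 231, 255).

(223, 231, 255)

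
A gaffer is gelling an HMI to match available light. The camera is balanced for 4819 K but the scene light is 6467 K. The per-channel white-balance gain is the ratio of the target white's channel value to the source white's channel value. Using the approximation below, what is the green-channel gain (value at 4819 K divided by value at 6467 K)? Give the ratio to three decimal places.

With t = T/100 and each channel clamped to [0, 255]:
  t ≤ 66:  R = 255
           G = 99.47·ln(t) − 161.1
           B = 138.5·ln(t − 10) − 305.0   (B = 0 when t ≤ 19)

0.885

At 6467 K (t = 64.67):
  G = 99.47·ln 64.67 − 161.1 = 99.47·4.1693 − 161.1 = 253.620.
At 4819 K (t = 48.19):
  G = 99.47·ln 48.19 − 161.1 = 99.47·3.8752 − 161.1 = 224.361.
Gain = 224.361 / 253.620 = 0.8846 → 0.885.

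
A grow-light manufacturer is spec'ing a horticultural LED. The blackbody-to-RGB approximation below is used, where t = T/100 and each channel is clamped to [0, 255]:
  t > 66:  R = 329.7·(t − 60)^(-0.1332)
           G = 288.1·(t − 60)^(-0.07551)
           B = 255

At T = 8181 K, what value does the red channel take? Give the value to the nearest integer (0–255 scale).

t = 8181/100 = 81.81; the t > 66 branch applies.
R = 329.7·(81.81 − 60)^(-0.1332) = 329.7·21.81^(-0.1332) = 329.7·0.66327 = 218.680.
Rounded: 219.

219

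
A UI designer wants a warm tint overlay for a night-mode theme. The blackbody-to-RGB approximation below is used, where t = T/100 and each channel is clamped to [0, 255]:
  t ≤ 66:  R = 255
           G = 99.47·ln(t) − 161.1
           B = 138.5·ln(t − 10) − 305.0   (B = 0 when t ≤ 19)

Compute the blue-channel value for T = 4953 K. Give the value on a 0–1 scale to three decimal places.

t = 4953/100 = 49.53; the t ≤ 66 branch applies.
B = 138.5·ln(49.53 − 10) − 305.0 = 138.5·ln 39.53 − 305.0 = 138.5·3.6771 − 305.0 = 204.273.
On a 0–1 scale: 204.273/255 = 0.8011 → 0.801.

0.801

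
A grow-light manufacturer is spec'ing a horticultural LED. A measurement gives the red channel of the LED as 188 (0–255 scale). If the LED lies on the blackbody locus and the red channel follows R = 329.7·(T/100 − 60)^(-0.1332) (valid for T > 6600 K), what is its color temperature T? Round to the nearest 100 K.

12800 K

(t − 60)^(-0.1332) = 188/329.7 = 0.57022.
t − 60 = 0.57022^(1/-0.1332) = 0.57022^(-7.508) = 67.848, so t = 127.848.
T = 100·t = 12785 K → 12800 K to the nearest 100 K.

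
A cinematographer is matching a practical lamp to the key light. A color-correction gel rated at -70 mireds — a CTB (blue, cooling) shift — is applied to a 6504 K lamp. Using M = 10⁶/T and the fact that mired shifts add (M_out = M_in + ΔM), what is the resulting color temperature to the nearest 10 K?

11940 K

M_in = 10⁶/6504 = 153.75 mireds.
M_out = 153.75 + (-70) = 83.75 mireds.
T_out = 10⁶/83.75 = 11940.1 K → 11940 K.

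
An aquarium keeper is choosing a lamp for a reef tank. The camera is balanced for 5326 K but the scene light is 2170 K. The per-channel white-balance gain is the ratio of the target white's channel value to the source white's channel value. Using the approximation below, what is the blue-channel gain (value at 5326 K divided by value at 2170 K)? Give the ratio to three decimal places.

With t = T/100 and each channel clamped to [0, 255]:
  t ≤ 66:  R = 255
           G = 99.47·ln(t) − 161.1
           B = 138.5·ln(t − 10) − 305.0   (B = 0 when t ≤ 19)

At 2170 K (t = 21.7):
  B = 138.5·ln(21.7 − 10) − 305.0 = 138.5·ln 11.7 − 305.0 = 138.5·2.4596 − 305.0 = 35.653.
At 5326 K (t = 53.26):
  B = 138.5·ln(53.26 − 10) − 305.0 = 138.5·ln 43.26 − 305.0 = 138.5·3.7672 − 305.0 = 216.761.
Gain = 216.761 / 35.653 = 6.0797 → 6.080.

6.080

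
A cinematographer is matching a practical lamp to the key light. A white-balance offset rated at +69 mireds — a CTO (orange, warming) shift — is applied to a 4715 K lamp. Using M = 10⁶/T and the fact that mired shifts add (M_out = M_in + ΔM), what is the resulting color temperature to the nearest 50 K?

M_in = 10⁶/4715 = 212.09 mireds.
M_out = 212.09 + (+69) = 281.09 mireds.
T_out = 10⁶/281.09 = 3557.6 K → 3550 K.

3550 K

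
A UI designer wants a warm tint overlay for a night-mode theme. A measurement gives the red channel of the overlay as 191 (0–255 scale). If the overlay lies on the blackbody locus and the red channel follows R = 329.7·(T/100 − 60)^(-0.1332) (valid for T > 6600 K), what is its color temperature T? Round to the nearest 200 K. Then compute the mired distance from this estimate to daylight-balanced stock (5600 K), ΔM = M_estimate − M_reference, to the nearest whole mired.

-95 mireds

(t − 60)^(-0.1332) = 191/329.7 = 0.57931.
t − 60 = 0.57931^(1/-0.1332) = 0.57931^(-7.508) = 60.245, so t = 120.245.
T = 100·t = 12025 K → 12000 K to the nearest 200 K.
M_estimate = 10⁶/12000 = 83.33; M_reference = 10⁶/5600 = 178.57.
ΔM = 83.33 − 178.57 = -95.24 → -95 mireds.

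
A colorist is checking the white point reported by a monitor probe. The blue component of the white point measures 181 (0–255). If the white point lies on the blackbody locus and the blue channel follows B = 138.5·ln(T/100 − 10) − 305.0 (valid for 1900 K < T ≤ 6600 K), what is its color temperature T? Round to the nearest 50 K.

ln(t − 10) = (181 + 305.0) / 138.5 = 3.5090.
t − 10 = e^3.5090 = 33.416, so t = 43.416.
T = 100·t = 4342 K → 4350 K to the nearest 50 K.

4350 K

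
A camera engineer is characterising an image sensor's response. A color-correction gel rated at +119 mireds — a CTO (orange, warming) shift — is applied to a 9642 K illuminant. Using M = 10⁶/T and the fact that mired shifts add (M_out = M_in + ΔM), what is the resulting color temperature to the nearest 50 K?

M_in = 10⁶/9642 = 103.71 mireds.
M_out = 103.71 + (+119) = 222.71 mireds.
T_out = 10⁶/222.71 = 4490.1 K → 4500 K.

4500 K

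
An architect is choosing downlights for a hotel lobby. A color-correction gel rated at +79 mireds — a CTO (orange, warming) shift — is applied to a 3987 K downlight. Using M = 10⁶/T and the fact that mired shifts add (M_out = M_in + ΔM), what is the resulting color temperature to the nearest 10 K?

M_in = 10⁶/3987 = 250.82 mireds.
M_out = 250.82 + (+79) = 329.82 mireds.
T_out = 10⁶/329.82 = 3032.0 K → 3030 K.

3030 K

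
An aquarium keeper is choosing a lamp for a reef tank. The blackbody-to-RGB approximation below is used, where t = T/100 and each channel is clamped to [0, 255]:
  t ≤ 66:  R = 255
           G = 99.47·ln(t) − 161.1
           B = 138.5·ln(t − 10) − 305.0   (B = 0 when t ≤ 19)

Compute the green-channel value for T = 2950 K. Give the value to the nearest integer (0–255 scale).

t = 2950/100 = 29.5; the t ≤ 66 branch applies.
G = 99.47·ln 29.5 − 161.1 = 99.47·3.3844 − 161.1 = 175.545.
Rounded: 176.

176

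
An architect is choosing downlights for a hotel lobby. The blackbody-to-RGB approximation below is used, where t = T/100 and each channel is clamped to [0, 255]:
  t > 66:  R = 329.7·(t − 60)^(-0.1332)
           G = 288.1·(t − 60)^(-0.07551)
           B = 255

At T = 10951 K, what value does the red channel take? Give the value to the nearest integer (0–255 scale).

t = 10951/100 = 109.51; the t > 66 branch applies.
R = 329.7·(109.51 − 60)^(-0.1332) = 329.7·49.51^(-0.1332) = 329.7·0.59466 = 196.059.
Rounded: 196.

196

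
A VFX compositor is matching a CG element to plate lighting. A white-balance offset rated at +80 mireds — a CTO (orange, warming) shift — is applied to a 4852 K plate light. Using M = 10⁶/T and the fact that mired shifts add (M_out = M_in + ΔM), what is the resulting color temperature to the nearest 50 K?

3500 K

M_in = 10⁶/4852 = 206.10 mireds.
M_out = 206.10 + (+80) = 286.10 mireds.
T_out = 10⁶/286.10 = 3495.3 K → 3500 K.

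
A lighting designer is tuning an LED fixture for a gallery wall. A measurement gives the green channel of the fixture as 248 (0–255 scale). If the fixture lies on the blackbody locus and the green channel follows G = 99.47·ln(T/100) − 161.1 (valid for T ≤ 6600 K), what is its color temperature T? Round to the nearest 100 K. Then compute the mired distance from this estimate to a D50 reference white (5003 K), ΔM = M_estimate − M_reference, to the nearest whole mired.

ln t = (248 + 161.1) / 99.47 = 4.1128.
t = e^4.1128 = 61.117.
T = 100·t = 6112 K → 6100 K to the nearest 100 K.
M_estimate = 10⁶/6100 = 163.93; M_reference = 10⁶/5003 = 199.88.
ΔM = 163.93 − 199.88 = -35.95 → -36 mireds.

-36 mireds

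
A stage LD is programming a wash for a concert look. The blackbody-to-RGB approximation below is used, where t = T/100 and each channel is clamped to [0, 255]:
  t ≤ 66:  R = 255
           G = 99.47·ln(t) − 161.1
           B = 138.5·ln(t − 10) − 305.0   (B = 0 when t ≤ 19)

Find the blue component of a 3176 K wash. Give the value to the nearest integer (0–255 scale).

122

t = 3176/100 = 31.76; the t ≤ 66 branch applies.
B = 138.5·ln(31.76 − 10) − 305.0 = 138.5·ln 21.76 − 305.0 = 138.5·3.0801 − 305.0 = 121.590.
Rounded: 122.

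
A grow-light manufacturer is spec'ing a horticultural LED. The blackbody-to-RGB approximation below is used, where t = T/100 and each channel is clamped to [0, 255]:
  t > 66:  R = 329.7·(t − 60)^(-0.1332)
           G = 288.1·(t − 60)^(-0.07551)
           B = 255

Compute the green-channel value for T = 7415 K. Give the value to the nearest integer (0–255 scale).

t = 7415/100 = 74.15; the t > 66 branch applies.
G = 288.1·(74.15 − 60)^(-0.07551) = 288.1·14.15^(-0.07551) = 288.1·0.81867 = 235.857.
Rounded: 236.

236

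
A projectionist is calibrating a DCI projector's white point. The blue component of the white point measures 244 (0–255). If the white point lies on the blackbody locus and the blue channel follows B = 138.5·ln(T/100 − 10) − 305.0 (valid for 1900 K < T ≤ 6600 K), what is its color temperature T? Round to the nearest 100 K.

ln(t − 10) = (244 + 305.0) / 138.5 = 3.9639.
t − 10 = e^3.9639 = 52.662, so t = 62.662.
T = 100·t = 6266 K → 6300 K to the nearest 100 K.

6300 K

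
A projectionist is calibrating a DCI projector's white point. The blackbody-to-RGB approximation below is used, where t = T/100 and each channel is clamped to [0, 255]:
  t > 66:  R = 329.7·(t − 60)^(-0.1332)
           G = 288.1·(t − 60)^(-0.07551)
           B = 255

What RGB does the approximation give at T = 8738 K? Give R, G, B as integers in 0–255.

t = 8738/100 = 87.38; the t > 66 branch applies.
R = 329.7·(87.38 − 60)^(-0.1332) = 329.7·27.38^(-0.1332) = 329.7·0.64348 = 212.155.
G = 288.1·(87.38 − 60)^(-0.07551) = 288.1·27.38^(-0.07551) = 288.1·0.77886 = 224.390.
B = 255 by definition for t > 66.
Rounded: (212, 224, 255).

R=212, G=224, B=255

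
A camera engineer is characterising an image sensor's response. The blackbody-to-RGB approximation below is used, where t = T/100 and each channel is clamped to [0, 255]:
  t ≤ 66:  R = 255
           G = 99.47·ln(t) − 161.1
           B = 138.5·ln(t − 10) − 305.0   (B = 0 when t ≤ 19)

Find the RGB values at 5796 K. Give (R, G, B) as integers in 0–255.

t = 5796/100 = 57.96; the t ≤ 66 branch applies.
R = 255 by definition for t ≤ 66.
G = 99.47·ln 57.96 − 161.1 = 99.47·4.0598 − 161.1 = 242.724.
B = 138.5·ln(57.96 − 10) − 305.0 = 138.5·ln 47.96 − 305.0 = 138.5·3.8704 − 305.0 = 231.046.
Rounded: (255, 243, 231).

(255, 243, 231)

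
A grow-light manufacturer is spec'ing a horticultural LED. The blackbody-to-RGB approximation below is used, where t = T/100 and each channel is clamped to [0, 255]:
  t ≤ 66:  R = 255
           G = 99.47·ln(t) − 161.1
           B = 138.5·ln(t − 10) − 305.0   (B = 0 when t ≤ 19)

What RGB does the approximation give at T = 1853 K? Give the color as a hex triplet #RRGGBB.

#FF8100

t = 1853/100 = 18.53; the t ≤ 66 branch applies.
R = 255 by definition for t ≤ 66.
G = 99.47·ln 18.53 − 161.1 = 99.47·2.9194 − 161.1 = 129.292.
t = 18.53 ≤ 19, so B = 0.
Rounded: (255, 129, 0).
In hex: #FF8100.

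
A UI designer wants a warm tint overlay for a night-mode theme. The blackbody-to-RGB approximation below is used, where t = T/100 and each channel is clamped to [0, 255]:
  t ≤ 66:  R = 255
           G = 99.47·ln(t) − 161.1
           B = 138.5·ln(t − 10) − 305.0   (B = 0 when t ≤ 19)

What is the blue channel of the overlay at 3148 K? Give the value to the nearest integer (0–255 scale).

120

t = 3148/100 = 31.48; the t ≤ 66 branch applies.
B = 138.5·ln(31.48 − 10) − 305.0 = 138.5·ln 21.48 − 305.0 = 138.5·3.0671 − 305.0 = 119.796.
Rounded: 120.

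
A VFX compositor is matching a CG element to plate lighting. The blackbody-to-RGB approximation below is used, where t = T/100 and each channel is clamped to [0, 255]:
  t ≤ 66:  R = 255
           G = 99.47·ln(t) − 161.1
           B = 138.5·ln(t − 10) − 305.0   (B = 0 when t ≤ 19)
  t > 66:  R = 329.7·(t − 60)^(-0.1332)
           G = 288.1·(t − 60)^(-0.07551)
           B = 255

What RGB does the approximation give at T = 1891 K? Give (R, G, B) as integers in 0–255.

t = 1891/100 = 18.91; the t ≤ 66 branch applies.
R = 255 by definition for t ≤ 66.
G = 99.47·ln 18.91 − 161.1 = 99.47·2.9397 − 161.1 = 131.311.
t = 18.91 ≤ 19, so B = 0.
Rounded: (255, 131, 0).

(255, 131, 0)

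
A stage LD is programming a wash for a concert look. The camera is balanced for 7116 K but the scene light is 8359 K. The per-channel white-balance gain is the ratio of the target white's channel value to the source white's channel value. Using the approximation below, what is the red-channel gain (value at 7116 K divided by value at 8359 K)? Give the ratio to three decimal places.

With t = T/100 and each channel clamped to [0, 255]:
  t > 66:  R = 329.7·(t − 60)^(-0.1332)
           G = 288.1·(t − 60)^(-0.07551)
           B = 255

1.105

At 8359 K (t = 83.59):
  R = 329.7·(83.59 − 60)^(-0.1332) = 329.7·23.59^(-0.1332) = 329.7·0.65638 = 216.407.
At 7116 K (t = 71.16):
  R = 329.7·(71.16 − 60)^(-0.1332) = 329.7·11.16^(-0.1332) = 329.7·0.72519 = 239.095.
Gain = 239.095 / 216.407 = 1.1048 → 1.105.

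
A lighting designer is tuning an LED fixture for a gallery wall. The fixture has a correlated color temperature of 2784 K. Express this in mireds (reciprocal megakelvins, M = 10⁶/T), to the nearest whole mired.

M = 10⁶ / 2784 = 359.195 → 359 mireds.

359 mireds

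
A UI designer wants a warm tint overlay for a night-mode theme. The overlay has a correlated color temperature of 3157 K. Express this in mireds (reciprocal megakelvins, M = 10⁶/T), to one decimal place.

316.8 mireds

M = 10⁶ / 3157 = 316.756 → 316.8 mireds.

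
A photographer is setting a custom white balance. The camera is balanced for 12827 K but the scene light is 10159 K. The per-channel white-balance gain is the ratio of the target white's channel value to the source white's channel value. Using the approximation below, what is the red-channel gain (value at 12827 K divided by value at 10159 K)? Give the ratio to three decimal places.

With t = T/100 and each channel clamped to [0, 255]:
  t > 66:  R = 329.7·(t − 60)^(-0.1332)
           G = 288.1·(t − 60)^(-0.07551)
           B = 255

0.936

At 10159 K (t = 101.59):
  R = 329.7·(101.59 − 60)^(-0.1332) = 329.7·41.59^(-0.1332) = 329.7·0.60863 = 200.664.
At 12827 K (t = 128.27):
  R = 329.7·(128.27 − 60)^(-0.1332) = 329.7·68.27^(-0.1332) = 329.7·0.56975 = 187.845.
Gain = 187.845 / 200.664 = 0.9361 → 0.936.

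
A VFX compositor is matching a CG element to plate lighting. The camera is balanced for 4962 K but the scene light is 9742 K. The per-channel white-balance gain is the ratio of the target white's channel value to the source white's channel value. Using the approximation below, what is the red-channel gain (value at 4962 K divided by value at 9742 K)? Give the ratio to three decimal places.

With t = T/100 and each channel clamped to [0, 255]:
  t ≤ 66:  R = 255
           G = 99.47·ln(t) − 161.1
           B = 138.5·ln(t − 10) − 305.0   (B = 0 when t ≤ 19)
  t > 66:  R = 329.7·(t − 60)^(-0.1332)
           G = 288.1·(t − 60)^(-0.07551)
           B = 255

At 9742 K (t = 97.42):
  R = 329.7·(97.42 − 60)^(-0.1332) = 329.7·37.42^(-0.1332) = 329.7·0.61725 = 203.508.
At 4962 K (t = 49.62):
  R = 255 by definition for t ≤ 66.
Gain = 255.000 / 203.508 = 1.2530 → 1.253.

1.253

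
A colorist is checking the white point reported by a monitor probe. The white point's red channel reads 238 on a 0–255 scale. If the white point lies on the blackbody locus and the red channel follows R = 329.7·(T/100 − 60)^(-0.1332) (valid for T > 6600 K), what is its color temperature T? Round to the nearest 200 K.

(t − 60)^(-0.1332) = 238/329.7 = 0.72187.
t − 60 = 0.72187^(1/-0.1332) = 0.72187^(-7.508) = 11.551, so t = 71.551.
T = 100·t = 7155 K → 7200 K to the nearest 200 K.

7200 K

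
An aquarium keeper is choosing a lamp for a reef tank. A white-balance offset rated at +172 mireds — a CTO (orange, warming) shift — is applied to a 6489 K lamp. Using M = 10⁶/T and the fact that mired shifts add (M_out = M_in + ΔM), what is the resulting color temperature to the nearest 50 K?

M_in = 10⁶/6489 = 154.11 mireds.
M_out = 154.11 + (+172) = 326.11 mireds.
T_out = 10⁶/326.11 = 3066.5 K → 3050 K.

3050 K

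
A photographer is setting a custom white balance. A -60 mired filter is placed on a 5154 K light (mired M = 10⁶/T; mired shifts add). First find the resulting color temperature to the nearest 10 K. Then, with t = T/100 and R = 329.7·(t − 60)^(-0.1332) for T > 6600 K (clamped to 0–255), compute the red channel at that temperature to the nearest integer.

M_in = 10⁶/5154 = 194.02; M_out = 194.02 + (-60) = 134.02.
T_out = 10⁶/134.02 = 7461.3 K → 7460 K; t = 74.6.
R = 329.7·(74.6 − 60)^(-0.1332) = 329.7·14.6^(-0.1332) = 329.7·0.69969 = 230.689.
Rounded: 231.

231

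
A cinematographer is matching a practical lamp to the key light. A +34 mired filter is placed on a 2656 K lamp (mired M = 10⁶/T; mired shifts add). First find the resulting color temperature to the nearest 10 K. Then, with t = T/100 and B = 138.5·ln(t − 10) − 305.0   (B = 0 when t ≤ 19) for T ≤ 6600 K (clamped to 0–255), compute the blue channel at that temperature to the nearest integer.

64

M_in = 10⁶/2656 = 376.51; M_out = 376.51 + (+34) = 410.51.
T_out = 10⁶/410.51 = 2436.0 K → 2440 K; t = 24.4.
B = 138.5·ln(24.4 − 10) − 305.0 = 138.5·ln 14.4 − 305.0 = 138.5·2.6672 − 305.0 = 64.411.
Rounded: 64.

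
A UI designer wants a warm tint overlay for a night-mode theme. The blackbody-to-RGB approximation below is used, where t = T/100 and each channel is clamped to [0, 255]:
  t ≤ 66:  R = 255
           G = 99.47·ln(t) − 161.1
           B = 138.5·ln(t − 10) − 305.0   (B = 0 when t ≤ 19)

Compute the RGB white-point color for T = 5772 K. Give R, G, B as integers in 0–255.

t = 5772/100 = 57.72; the t ≤ 66 branch applies.
R = 255 by definition for t ≤ 66.
G = 99.47·ln 57.72 − 161.1 = 99.47·4.0556 − 161.1 = 242.311.
B = 138.5·ln(57.72 − 10) − 305.0 = 138.5·ln 47.72 − 305.0 = 138.5·3.8654 − 305.0 = 230.351.
Rounded: (255, 242, 230).

R=255, G=242, B=230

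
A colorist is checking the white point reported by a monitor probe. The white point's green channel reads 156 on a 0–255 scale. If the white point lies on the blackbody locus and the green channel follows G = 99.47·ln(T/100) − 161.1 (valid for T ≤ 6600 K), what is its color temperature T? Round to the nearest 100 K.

ln t = (156 + 161.1) / 99.47 = 3.1879.
t = e^3.1879 = 24.237.
T = 100·t = 2424 K → 2400 K to the nearest 100 K.

2400 K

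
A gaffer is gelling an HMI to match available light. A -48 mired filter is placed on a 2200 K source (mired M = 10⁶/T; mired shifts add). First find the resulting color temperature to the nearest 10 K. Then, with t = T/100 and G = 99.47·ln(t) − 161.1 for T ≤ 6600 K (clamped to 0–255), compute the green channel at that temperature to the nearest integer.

157

M_in = 10⁶/2200 = 454.55; M_out = 454.55 + (-48) = 406.55.
T_out = 10⁶/406.55 = 2459.7 K → 2460 K; t = 24.6.
G = 99.47·ln 24.6 − 161.1 = 99.47·3.2027 − 161.1 = 157.477.
Rounded: 157.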